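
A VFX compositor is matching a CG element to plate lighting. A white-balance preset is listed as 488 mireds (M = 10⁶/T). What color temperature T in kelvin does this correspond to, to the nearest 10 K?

T = 10⁶ / 488 = 2049.18 K → 2050 K.

2050 K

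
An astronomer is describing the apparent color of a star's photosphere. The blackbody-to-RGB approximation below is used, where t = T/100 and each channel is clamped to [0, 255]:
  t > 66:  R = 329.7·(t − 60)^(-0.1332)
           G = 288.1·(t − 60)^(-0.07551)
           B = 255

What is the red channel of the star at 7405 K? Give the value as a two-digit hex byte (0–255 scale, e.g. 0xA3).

t = 7405/100 = 74.05; the t > 66 branch applies.
R = 329.7·(74.05 − 60)^(-0.1332) = 329.7·14.05^(-0.1332) = 329.7·0.70328 = 231.872.
Rounded: 232; in hex, 0xE8.

0xE8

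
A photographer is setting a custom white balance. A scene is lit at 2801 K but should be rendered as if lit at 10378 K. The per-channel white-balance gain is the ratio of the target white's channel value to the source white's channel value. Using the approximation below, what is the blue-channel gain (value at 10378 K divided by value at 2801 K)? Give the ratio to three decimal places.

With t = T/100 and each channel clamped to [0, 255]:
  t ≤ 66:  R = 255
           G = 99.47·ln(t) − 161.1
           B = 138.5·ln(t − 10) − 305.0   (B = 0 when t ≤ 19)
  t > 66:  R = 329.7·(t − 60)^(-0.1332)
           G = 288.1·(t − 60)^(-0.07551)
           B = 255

At 2801 K (t = 28.01):
  B = 138.5·ln(28.01 − 10) − 305.0 = 138.5·ln 18.01 − 305.0 = 138.5·2.8909 − 305.0 = 95.393.
At 10378 K (t = 103.78):
  B = 255 by definition for t > 66.
Gain = 255.000 / 95.393 = 2.6731 → 2.673.

2.673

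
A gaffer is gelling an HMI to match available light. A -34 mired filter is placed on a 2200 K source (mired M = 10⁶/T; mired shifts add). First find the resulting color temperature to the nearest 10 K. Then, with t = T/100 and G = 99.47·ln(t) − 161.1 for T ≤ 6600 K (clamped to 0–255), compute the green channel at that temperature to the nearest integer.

M_in = 10⁶/2200 = 454.55; M_out = 454.55 + (-34) = 420.55.
T_out = 10⁶/420.55 = 2377.9 K → 2380 K; t = 23.8.
G = 99.47·ln 23.8 − 161.1 = 99.47·3.1697 − 161.1 = 154.189.
Rounded: 154.

154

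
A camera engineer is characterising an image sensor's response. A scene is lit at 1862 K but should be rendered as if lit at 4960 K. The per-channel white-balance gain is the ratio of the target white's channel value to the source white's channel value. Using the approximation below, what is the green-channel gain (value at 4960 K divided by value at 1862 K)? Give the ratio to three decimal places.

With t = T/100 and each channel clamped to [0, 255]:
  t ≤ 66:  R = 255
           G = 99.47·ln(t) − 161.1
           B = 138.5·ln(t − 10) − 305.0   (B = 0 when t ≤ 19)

At 1862 K (t = 18.62):
  G = 99.47·ln 18.62 − 161.1 = 99.47·2.9242 − 161.1 = 129.774.
At 4960 K (t = 49.6):
  G = 99.47·ln 49.6 − 161.1 = 99.47·3.9040 − 161.1 = 227.230.
Gain = 227.230 / 129.774 = 1.7510 → 1.751.

1.751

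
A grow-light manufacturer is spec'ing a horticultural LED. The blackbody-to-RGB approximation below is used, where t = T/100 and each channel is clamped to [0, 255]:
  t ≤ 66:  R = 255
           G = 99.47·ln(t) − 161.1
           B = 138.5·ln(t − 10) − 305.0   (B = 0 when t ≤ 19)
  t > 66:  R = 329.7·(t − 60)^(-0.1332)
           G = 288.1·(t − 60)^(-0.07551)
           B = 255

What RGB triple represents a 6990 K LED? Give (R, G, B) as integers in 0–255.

t = 6990/100 = 69.9; the t > 66 branch applies.
R = 329.7·(69.9 − 60)^(-0.1332) = 329.7·9.9^(-0.1332) = 329.7·0.73685 = 242.941.
G = 288.1·(69.9 − 60)^(-0.07551) = 288.1·9.9^(-0.07551) = 288.1·0.84105 = 242.305.
B = 255 by definition for t > 66.
Rounded: (243, 242, 255).

(243, 242, 255)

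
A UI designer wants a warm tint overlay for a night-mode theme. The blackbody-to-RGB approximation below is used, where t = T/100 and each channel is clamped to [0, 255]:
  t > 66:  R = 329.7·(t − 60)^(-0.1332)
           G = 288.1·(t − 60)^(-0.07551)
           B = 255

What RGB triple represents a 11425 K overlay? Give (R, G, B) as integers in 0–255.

t = 11425/100 = 114.25; the t > 66 branch applies.
R = 329.7·(114.25 − 60)^(-0.1332) = 329.7·54.25^(-0.1332) = 329.7·0.58746 = 193.685.
G = 288.1·(114.25 − 60)^(-0.07551) = 288.1·54.25^(-0.07551) = 288.1·0.73967 = 213.098.
B = 255 by definition for t > 66.
Rounded: (194, 213, 255).

(194, 213, 255)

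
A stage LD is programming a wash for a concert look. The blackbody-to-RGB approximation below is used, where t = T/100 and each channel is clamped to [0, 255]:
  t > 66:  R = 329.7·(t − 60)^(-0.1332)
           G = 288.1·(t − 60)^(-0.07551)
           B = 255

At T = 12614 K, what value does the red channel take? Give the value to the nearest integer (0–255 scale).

189

t = 12614/100 = 126.14; the t > 66 branch applies.
R = 329.7·(126.14 − 60)^(-0.1332) = 329.7·66.14^(-0.1332) = 329.7·0.57216 = 188.640.
Rounded: 189.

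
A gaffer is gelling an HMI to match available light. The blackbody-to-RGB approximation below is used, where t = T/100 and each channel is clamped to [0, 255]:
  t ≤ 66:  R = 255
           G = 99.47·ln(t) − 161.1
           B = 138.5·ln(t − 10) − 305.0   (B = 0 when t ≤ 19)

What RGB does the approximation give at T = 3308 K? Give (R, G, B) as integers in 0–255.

(255, 187, 130)

t = 3308/100 = 33.08; the t ≤ 66 branch applies.
R = 255 by definition for t ≤ 66.
G = 99.47·ln 33.08 − 161.1 = 99.47·3.4989 − 161.1 = 186.938.
B = 138.5·ln(33.08 − 10) − 305.0 = 138.5·ln 23.08 − 305.0 = 138.5·3.1390 − 305.0 = 129.747.
Rounded: (255, 187, 130).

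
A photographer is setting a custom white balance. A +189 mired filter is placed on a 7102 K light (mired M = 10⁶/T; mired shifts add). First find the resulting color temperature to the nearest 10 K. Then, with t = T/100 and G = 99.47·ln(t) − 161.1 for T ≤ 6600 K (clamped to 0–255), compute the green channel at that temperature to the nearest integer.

178

M_in = 10⁶/7102 = 140.81; M_out = 140.81 + (+189) = 329.81.
T_out = 10⁶/329.81 = 3032.1 K → 3030 K; t = 30.3.
G = 99.47·ln 30.3 − 161.1 = 99.47·3.4111 − 161.1 = 178.207.
Rounded: 178.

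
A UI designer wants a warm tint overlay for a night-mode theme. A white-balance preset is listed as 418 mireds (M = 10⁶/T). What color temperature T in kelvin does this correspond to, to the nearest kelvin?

2392 K

T = 10⁶ / 418 = 2392.34 K → 2392 K.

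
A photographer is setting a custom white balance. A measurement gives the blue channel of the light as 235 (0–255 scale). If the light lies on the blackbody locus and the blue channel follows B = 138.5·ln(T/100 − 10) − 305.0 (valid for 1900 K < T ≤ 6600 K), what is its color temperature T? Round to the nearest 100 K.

ln(t − 10) = (235 + 305.0) / 138.5 = 3.8989.
t − 10 = e^3.8989 = 49.349, so t = 59.349.
T = 100·t = 5935 K → 5900 K to the nearest 100 K.

5900 K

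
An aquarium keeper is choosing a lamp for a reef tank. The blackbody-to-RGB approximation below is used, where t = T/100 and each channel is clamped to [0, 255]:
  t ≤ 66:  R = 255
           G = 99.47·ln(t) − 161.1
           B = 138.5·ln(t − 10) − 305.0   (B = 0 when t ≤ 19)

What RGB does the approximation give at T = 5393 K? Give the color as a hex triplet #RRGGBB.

#FFECDB

t = 5393/100 = 53.93; the t ≤ 66 branch applies.
R = 255 by definition for t ≤ 66.
G = 99.47·ln 53.93 − 161.1 = 99.47·3.9877 − 161.1 = 235.555.
B = 138.5·ln(53.93 − 10) − 305.0 = 138.5·ln 43.93 − 305.0 = 138.5·3.7826 − 305.0 = 218.890.
Rounded: (255, 236, 219).
In hex: #FFECDB.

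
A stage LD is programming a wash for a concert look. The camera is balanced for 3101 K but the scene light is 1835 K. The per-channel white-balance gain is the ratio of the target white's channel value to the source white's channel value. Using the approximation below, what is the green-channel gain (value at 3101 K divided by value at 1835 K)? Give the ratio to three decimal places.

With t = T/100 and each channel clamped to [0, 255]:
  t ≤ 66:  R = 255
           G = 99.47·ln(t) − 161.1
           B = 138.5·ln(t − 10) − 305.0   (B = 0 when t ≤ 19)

At 1835 K (t = 18.35):
  G = 99.47·ln 18.35 − 161.1 = 99.47·2.9096 − 161.1 = 128.321.
At 3101 K (t = 31.01):
  G = 99.47·ln 31.01 − 161.1 = 99.47·3.4343 − 161.1 = 180.511.
Gain = 180.511 / 128.321 = 1.4067 → 1.407.

1.407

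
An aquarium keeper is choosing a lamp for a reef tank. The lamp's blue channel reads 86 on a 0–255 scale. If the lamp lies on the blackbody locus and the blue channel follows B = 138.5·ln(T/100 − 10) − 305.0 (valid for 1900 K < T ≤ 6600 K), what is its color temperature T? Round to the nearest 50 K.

ln(t − 10) = (86 + 305.0) / 138.5 = 2.8231.
t − 10 = e^2.8231 = 16.829, so t = 26.829.
T = 100·t = 2683 K → 2700 K to the nearest 50 K.

2700 K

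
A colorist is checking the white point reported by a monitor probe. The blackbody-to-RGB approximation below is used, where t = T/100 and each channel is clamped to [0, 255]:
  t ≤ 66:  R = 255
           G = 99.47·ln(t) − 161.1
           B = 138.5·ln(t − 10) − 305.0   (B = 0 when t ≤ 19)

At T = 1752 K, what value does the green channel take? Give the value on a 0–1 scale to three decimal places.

t = 1752/100 = 17.52; the t ≤ 66 branch applies.
G = 99.47·ln 17.52 − 161.1 = 99.47·2.8633 − 161.1 = 123.717.
On a 0–1 scale: 123.717/255 = 0.4852 → 0.485.

0.485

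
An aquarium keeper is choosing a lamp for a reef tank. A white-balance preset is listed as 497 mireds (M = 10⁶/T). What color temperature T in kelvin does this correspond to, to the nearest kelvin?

T = 10⁶ / 497 = 2012.07 K → 2012 K.

2012 K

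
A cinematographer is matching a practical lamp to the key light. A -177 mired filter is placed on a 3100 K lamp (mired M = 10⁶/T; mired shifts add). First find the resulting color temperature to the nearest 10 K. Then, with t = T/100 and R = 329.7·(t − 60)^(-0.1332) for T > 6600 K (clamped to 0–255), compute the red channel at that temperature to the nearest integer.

247

M_in = 10⁶/3100 = 322.58; M_out = 322.58 + (-177) = 145.58.
T_out = 10⁶/145.58 = 6869.0 K → 6870 K; t = 68.7.
R = 329.7·(68.7 − 60)^(-0.1332) = 329.7·8.7^(-0.1332) = 329.7·0.74965 = 247.158.
Rounded: 247.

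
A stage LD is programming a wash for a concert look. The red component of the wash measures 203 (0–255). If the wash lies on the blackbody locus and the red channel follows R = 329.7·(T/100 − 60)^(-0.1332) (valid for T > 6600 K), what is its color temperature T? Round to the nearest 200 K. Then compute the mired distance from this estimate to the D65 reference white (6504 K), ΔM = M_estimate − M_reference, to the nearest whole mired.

-52 mireds

(t − 60)^(-0.1332) = 203/329.7 = 0.61571.
t − 60 = 0.61571^(1/-0.1332) = 0.61571^(-7.508) = 38.129, so t = 98.129.
T = 100·t = 9813 K → 9800 K to the nearest 200 K.
M_estimate = 10⁶/9800 = 102.04; M_reference = 10⁶/6504 = 153.75.
ΔM = 102.04 − 153.75 = -51.71 → -52 mireds.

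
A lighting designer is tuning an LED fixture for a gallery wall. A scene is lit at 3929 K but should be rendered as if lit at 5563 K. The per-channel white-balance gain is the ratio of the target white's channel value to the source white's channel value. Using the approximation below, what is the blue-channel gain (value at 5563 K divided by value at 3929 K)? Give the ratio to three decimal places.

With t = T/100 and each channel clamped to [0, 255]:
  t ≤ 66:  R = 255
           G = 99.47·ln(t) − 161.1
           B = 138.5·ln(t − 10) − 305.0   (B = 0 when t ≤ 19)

At 3929 K (t = 39.29):
  B = 138.5·ln(39.29 − 10) − 305.0 = 138.5·ln 29.29 − 305.0 = 138.5·3.3772 − 305.0 = 162.749.
At 5563 K (t = 55.63):
  B = 138.5·ln(55.63 − 10) − 305.0 = 138.5·ln 45.63 − 305.0 = 138.5·3.8206 − 305.0 = 224.148.
Gain = 224.148 / 162.749 = 1.3773 → 1.377.

1.377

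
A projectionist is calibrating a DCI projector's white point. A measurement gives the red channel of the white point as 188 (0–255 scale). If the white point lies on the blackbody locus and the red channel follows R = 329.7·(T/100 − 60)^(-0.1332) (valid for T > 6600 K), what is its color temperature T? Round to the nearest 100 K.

12800 K

(t − 60)^(-0.1332) = 188/329.7 = 0.57022.
t − 60 = 0.57022^(1/-0.1332) = 0.57022^(-7.508) = 67.848, so t = 127.848.
T = 100·t = 12785 K → 12800 K to the nearest 100 K.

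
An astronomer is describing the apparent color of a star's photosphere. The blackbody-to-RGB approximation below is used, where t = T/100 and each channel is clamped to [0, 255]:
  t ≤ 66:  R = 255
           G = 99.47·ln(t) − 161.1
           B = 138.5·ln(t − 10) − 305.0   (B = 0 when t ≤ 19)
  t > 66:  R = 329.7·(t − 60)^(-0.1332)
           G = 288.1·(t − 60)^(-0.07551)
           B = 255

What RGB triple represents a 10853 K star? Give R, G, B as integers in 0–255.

R=197, G=215, B=255

t = 10853/100 = 108.53; the t > 66 branch applies.
R = 329.7·(108.53 − 60)^(-0.1332) = 329.7·48.53^(-0.1332) = 329.7·0.59624 = 196.581.
G = 288.1·(108.53 − 60)^(-0.07551) = 288.1·48.53^(-0.07551) = 288.1·0.74592 = 214.898.
B = 255 by definition for t > 66.
Rounded: (197, 215, 255).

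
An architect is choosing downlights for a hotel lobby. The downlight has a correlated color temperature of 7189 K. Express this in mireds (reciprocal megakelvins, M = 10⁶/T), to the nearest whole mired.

M = 10⁶ / 7189 = 139.101 → 139 mireds.

139 mireds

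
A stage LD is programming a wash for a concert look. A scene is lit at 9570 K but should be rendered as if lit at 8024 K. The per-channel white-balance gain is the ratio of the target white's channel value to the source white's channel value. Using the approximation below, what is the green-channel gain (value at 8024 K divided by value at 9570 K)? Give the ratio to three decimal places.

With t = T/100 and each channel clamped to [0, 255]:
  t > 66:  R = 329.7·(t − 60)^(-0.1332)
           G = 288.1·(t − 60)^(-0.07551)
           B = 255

1.044

At 9570 K (t = 95.7):
  G = 288.1·(95.7 − 60)^(-0.07551) = 288.1·35.7^(-0.07551) = 288.1·0.76341 = 219.939.
At 8024 K (t = 80.24):
  G = 288.1·(80.24 − 60)^(-0.07551) = 288.1·20.24^(-0.07551) = 288.1·0.79683 = 229.568.
Gain = 229.568 / 219.939 = 1.0438 → 1.044.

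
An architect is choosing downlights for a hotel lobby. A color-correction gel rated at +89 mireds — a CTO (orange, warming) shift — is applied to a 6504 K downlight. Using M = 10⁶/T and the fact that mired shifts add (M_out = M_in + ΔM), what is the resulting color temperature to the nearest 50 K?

4100 K

M_in = 10⁶/6504 = 153.75 mireds.
M_out = 153.75 + (+89) = 242.75 mireds.
T_out = 10⁶/242.75 = 4119.4 K → 4100 K.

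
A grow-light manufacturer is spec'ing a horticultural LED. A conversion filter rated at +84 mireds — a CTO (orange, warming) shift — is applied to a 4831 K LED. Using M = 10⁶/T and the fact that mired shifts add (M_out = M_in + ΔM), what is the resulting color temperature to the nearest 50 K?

M_in = 10⁶/4831 = 207.00 mireds.
M_out = 207.00 + (+84) = 291.00 mireds.
T_out = 10⁶/291.00 = 3436.5 K → 3450 K.

3450 K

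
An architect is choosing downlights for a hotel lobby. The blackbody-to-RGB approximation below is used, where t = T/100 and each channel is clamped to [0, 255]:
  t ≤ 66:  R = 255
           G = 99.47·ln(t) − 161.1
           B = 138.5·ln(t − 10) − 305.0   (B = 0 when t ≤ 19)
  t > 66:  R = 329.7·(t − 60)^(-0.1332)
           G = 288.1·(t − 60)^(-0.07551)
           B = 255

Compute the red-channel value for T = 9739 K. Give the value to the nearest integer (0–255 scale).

t = 9739/100 = 97.39; the t > 66 branch applies.
R = 329.7·(97.39 − 60)^(-0.1332) = 329.7·37.39^(-0.1332) = 329.7·0.61732 = 203.530.
Rounded: 204.

204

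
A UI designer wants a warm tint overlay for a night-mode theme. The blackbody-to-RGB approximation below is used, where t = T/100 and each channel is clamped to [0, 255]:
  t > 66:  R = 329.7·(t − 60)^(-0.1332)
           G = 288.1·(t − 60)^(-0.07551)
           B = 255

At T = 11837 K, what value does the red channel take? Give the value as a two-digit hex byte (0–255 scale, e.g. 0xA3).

t = 11837/100 = 118.37; the t > 66 branch applies.
R = 329.7·(118.37 − 60)^(-0.1332) = 329.7·58.37^(-0.1332) = 329.7·0.58176 = 191.806.
Rounded: 192; in hex, 0xC0.

0xC0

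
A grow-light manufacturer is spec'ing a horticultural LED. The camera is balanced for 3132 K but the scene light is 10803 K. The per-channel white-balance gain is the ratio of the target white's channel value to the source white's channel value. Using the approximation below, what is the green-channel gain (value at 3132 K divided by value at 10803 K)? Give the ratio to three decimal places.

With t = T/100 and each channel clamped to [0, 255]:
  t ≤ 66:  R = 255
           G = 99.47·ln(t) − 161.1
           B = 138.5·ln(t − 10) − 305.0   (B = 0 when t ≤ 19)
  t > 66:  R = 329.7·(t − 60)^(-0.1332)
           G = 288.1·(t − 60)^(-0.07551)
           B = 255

0.844

At 10803 K (t = 108.03):
  G = 288.1·(108.03 − 60)^(-0.07551) = 288.1·48.03^(-0.07551) = 288.1·0.74650 = 215.066.
At 3132 K (t = 31.32):
  G = 99.47·ln 31.32 − 161.1 = 99.47·3.4443 − 161.1 = 181.500.
Gain = 181.500 / 215.066 = 0.8439 → 0.844.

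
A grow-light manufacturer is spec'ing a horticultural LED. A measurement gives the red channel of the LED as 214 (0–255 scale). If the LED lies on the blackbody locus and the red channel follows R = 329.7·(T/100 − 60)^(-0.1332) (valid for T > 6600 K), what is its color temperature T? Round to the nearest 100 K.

8600 K

(t − 60)^(-0.1332) = 214/329.7 = 0.64907.
t − 60 = 0.64907^(1/-0.1332) = 0.64907^(-7.508) = 25.657, so t = 85.657.
T = 100·t = 8566 K → 8600 K to the nearest 100 K.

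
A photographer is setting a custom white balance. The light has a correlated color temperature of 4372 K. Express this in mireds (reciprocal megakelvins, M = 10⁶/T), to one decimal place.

M = 10⁶ / 4372 = 228.728 → 228.7 mireds.

228.7 mireds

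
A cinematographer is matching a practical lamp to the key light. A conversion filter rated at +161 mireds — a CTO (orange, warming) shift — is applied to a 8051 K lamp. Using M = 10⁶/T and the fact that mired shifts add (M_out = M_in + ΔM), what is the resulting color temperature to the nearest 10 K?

3510 K

M_in = 10⁶/8051 = 124.21 mireds.
M_out = 124.21 + (+161) = 285.21 mireds.
T_out = 10⁶/285.21 = 3506.2 K → 3510 K.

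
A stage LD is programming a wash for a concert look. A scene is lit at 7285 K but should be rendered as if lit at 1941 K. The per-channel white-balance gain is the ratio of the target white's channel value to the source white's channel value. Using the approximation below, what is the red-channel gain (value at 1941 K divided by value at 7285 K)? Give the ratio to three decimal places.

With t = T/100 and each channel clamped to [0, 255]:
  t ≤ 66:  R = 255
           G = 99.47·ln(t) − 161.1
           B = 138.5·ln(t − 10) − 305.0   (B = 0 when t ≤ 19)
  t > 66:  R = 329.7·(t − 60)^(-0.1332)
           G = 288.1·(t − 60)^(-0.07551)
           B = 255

1.087

At 7285 K (t = 72.85):
  R = 329.7·(72.85 − 60)^(-0.1332) = 329.7·12.85^(-0.1332) = 329.7·0.71170 = 234.646.
At 1941 K (t = 19.41):
  R = 255 by definition for t ≤ 66.
Gain = 255.000 / 234.646 = 1.0867 → 1.087.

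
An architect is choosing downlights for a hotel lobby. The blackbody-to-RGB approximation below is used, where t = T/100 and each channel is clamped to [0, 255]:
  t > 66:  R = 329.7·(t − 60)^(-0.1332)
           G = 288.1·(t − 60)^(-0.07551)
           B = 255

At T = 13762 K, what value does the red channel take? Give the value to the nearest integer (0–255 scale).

185

t = 13762/100 = 137.62; the t > 66 branch applies.
R = 329.7·(137.62 − 60)^(-0.1332) = 329.7·77.62^(-0.1332) = 329.7·0.56009 = 184.661.
Rounded: 185.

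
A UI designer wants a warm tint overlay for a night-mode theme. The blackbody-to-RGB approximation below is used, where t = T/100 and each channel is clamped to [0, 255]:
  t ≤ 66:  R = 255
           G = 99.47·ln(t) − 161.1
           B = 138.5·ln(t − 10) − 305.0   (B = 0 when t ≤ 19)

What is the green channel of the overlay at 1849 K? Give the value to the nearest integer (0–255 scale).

129

t = 1849/100 = 18.49; the t ≤ 66 branch applies.
G = 99.47·ln 18.49 − 161.1 = 99.47·2.9172 − 161.1 = 129.077.
Rounded: 129.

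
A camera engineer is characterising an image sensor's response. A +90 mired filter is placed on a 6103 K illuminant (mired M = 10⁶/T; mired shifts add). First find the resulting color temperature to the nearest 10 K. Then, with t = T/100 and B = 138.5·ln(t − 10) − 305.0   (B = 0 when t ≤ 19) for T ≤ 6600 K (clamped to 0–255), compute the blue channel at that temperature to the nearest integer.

163

M_in = 10⁶/6103 = 163.85; M_out = 163.85 + (+90) = 253.85.
T_out = 10⁶/253.85 = 3939.3 K → 3940 K; t = 39.4.
B = 138.5·ln(39.4 − 10) − 305.0 = 138.5·ln 29.4 − 305.0 = 138.5·3.3810 − 305.0 = 163.268.
Rounded: 163.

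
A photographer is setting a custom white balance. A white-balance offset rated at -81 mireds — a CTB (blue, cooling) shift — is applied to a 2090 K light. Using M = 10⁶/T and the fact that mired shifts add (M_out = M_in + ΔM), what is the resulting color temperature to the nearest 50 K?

2500 K

M_in = 10⁶/2090 = 478.47 mireds.
M_out = 478.47 + (-81) = 397.47 mireds.
T_out = 10⁶/397.47 = 2515.9 K → 2500 K.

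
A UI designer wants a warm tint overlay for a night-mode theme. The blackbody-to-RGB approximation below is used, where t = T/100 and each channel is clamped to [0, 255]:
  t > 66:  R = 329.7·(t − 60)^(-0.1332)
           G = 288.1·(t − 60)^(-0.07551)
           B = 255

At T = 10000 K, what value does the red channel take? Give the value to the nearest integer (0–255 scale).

t = 10000/100 = 100; the t > 66 branch applies.
R = 329.7·(100 − 60)^(-0.1332) = 329.7·40^(-0.1332) = 329.7·0.61179 = 201.709.
Rounded: 202.

202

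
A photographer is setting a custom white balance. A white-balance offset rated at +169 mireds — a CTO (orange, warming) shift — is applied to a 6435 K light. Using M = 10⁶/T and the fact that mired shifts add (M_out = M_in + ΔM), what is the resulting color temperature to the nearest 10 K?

3080 K

M_in = 10⁶/6435 = 155.40 mireds.
M_out = 155.40 + (+169) = 324.40 mireds.
T_out = 10⁶/324.40 = 3082.6 K → 3080 K.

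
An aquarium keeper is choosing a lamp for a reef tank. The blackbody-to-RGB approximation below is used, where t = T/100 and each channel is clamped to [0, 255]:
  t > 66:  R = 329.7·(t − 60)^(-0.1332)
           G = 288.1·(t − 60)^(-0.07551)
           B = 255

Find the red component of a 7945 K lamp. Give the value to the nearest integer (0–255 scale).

t = 7945/100 = 79.45; the t > 66 branch applies.
R = 329.7·(79.45 − 60)^(-0.1332) = 329.7·19.45^(-0.1332) = 329.7·0.67347 = 222.042.
Rounded: 222.

222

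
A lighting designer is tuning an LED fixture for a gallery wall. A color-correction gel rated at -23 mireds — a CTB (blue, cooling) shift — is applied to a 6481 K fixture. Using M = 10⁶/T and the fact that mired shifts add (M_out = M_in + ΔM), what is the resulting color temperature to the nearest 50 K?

7600 K

M_in = 10⁶/6481 = 154.30 mireds.
M_out = 154.30 + (-23) = 131.30 mireds.
T_out = 10⁶/131.30 = 7616.3 K → 7600 K.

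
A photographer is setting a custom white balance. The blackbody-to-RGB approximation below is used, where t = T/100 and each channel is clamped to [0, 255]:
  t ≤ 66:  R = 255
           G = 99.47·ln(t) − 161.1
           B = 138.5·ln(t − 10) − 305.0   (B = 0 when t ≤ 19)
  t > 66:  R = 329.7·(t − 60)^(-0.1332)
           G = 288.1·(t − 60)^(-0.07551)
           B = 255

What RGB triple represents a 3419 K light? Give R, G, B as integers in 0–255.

R=255, G=190, B=136

t = 3419/100 = 34.19; the t ≤ 66 branch applies.
R = 255 by definition for t ≤ 66.
G = 99.47·ln 34.19 − 161.1 = 99.47·3.5319 − 161.1 = 190.221.
B = 138.5·ln(34.19 − 10) − 305.0 = 138.5·ln 24.19 − 305.0 = 138.5·3.1859 − 305.0 = 136.253.
Rounded: (255, 190, 136).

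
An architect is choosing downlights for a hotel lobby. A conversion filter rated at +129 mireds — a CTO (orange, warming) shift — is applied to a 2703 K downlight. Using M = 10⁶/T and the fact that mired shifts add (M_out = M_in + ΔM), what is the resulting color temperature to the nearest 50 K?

2000 K

M_in = 10⁶/2703 = 369.96 mireds.
M_out = 369.96 + (+129) = 498.96 mireds.
T_out = 10⁶/498.96 = 2004.2 K → 2000 K.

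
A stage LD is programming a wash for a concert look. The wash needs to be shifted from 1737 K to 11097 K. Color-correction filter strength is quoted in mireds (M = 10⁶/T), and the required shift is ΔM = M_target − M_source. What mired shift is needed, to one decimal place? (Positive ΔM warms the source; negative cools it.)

-485.6 mireds

M_source = 10⁶/1737 = 575.705; M_target = 10⁶/11097 = 90.114.
ΔM = 90.114 − 575.705 = -485.591 → -485.6 mireds, a cooling shift.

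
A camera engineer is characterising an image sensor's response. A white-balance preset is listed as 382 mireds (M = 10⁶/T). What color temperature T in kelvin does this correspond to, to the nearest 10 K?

T = 10⁶ / 382 = 2617.80 K → 2620 K.

2620 K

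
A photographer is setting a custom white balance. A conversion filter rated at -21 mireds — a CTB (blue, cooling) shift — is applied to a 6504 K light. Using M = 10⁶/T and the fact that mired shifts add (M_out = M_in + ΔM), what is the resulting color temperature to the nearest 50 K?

M_in = 10⁶/6504 = 153.75 mireds.
M_out = 153.75 + (-21) = 132.75 mireds.
T_out = 10⁶/132.75 = 7532.9 K → 7550 K.

7550 K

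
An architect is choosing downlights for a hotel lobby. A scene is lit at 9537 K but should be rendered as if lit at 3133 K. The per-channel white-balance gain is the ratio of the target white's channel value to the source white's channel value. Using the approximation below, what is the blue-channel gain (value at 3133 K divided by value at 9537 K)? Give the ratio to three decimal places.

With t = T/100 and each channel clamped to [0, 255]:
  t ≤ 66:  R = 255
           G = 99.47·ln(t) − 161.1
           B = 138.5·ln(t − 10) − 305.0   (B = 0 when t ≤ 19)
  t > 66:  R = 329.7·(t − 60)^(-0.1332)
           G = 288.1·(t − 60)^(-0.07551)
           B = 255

0.466

At 9537 K (t = 95.37):
  B = 255 by definition for t > 66.
At 3133 K (t = 31.33):
  B = 138.5·ln(31.33 − 10) − 305.0 = 138.5·ln 21.33 − 305.0 = 138.5·3.0601 − 305.0 = 118.826.
Gain = 118.826 / 255.000 = 0.4660 → 0.466.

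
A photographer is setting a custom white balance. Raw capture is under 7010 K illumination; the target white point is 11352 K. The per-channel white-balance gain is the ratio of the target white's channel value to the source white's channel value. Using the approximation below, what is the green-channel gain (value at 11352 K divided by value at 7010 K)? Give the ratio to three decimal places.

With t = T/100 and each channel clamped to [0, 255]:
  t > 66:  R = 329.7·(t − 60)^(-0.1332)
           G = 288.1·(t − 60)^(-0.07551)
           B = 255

0.882

At 7010 K (t = 70.1):
  G = 288.1·(70.1 − 60)^(-0.07551) = 288.1·10.1^(-0.07551) = 288.1·0.83978 = 241.940.
At 11352 K (t = 113.52):
  G = 288.1·(113.52 − 60)^(-0.07551) = 288.1·53.52^(-0.07551) = 288.1·0.74042 = 213.316.
Gain = 213.316 / 241.940 = 0.8817 → 0.882.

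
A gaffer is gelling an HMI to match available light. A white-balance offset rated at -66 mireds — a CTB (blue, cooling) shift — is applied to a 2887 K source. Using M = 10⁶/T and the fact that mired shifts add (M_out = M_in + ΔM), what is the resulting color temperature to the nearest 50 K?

3550 K

M_in = 10⁶/2887 = 346.38 mireds.
M_out = 346.38 + (-66) = 280.38 mireds.
T_out = 10⁶/280.38 = 3566.6 K → 3550 K.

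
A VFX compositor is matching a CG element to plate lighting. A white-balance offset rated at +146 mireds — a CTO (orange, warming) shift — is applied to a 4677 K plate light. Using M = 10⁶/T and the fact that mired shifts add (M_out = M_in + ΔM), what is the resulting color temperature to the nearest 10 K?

M_in = 10⁶/4677 = 213.81 mireds.
M_out = 213.81 + (+146) = 359.81 mireds.
T_out = 10⁶/359.81 = 2779.2 K → 2780 K.

2780 K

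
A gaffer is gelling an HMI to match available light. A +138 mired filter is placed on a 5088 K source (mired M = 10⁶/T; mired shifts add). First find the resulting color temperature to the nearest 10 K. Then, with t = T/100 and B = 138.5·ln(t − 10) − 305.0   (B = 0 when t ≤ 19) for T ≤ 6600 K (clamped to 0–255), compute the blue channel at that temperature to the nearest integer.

109

M_in = 10⁶/5088 = 196.54; M_out = 196.54 + (+138) = 334.54.
T_out = 10⁶/334.54 = 2989.2 K → 2990 K; t = 29.9.
B = 138.5·ln(29.9 − 10) − 305.0 = 138.5·ln 19.9 − 305.0 = 138.5·2.9907 − 305.0 = 109.215.
Rounded: 109.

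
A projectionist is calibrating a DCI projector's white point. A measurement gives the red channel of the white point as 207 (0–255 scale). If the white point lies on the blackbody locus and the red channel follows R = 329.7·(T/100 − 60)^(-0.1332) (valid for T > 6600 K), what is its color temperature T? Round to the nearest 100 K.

(t − 60)^(-0.1332) = 207/329.7 = 0.62784.
t − 60 = 0.62784^(1/-0.1332) = 0.62784^(-7.508) = 32.933, so t = 92.933.
T = 100·t = 9293 K → 9300 K to the nearest 100 K.

9300 K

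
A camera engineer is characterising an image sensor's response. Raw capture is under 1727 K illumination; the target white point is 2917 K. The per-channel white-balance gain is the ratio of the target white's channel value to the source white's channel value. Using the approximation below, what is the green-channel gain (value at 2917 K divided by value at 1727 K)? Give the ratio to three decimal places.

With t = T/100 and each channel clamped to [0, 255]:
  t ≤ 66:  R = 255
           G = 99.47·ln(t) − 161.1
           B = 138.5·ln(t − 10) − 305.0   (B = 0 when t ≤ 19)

1.426

At 1727 K (t = 17.27):
  G = 99.47·ln 17.27 − 161.1 = 99.47·2.8490 − 161.1 = 122.287.
At 2917 K (t = 29.17):
  G = 99.47·ln 29.17 − 161.1 = 99.47·3.3731 − 161.1 = 174.426.
Gain = 174.426 / 122.287 = 1.4264 → 1.426.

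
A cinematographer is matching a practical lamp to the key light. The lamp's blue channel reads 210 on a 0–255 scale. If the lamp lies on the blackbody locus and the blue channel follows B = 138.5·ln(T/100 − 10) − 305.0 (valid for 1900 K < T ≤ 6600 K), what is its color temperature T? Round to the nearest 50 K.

ln(t − 10) = (210 + 305.0) / 138.5 = 3.7184.
t − 10 = e^3.7184 = 41.199, so t = 51.199.
T = 100·t = 5120 K → 5100 K to the nearest 50 K.

5100 K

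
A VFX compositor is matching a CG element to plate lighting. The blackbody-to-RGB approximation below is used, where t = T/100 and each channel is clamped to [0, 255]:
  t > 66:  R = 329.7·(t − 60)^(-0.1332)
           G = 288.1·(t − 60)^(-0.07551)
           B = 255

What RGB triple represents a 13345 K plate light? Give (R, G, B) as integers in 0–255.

t = 13345/100 = 133.45; the t > 66 branch applies.
R = 329.7·(133.45 − 60)^(-0.1332) = 329.7·73.45^(-0.1332) = 329.7·0.56422 = 186.024.
G = 288.1·(133.45 − 60)^(-0.07551) = 288.1·73.45^(-0.07551) = 288.1·0.72293 = 208.277.
B = 255 by definition for t > 66.
Rounded: (186, 208, 255).

(186, 208, 255)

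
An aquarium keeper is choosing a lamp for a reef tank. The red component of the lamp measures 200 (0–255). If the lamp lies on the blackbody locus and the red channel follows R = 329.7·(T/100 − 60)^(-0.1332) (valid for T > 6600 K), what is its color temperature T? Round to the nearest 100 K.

10300 K

(t − 60)^(-0.1332) = 200/329.7 = 0.60661.
t − 60 = 0.60661^(1/-0.1332) = 0.60661^(-7.508) = 42.638, so t = 102.638.
T = 100·t = 10264 K → 10300 K to the nearest 100 K.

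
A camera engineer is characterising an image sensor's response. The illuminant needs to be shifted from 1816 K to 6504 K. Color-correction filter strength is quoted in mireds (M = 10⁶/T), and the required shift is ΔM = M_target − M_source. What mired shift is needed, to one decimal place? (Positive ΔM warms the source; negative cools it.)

-396.9 mireds

M_source = 10⁶/1816 = 550.661; M_target = 10⁶/6504 = 153.752.
ΔM = 153.752 − 550.661 = -396.909 → -396.9 mireds, a cooling shift.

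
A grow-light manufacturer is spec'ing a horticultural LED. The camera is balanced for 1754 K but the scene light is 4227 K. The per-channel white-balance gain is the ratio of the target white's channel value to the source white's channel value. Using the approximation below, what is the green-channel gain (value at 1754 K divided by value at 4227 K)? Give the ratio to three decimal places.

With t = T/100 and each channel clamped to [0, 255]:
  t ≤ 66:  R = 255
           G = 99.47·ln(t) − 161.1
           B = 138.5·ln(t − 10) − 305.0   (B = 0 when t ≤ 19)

0.586

At 4227 K (t = 42.27):
  G = 99.47·ln 42.27 − 161.1 = 99.47·3.7441 − 161.1 = 211.323.
At 1754 K (t = 17.54):
  G = 99.47·ln 17.54 − 161.1 = 99.47·2.8645 − 161.1 = 123.830.
Gain = 123.830 / 211.323 = 0.5860 → 0.586.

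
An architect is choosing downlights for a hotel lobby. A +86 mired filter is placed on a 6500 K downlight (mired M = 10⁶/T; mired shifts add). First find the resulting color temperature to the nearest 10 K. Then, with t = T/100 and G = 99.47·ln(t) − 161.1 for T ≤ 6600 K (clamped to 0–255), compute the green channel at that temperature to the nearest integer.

210

M_in = 10⁶/6500 = 153.85; M_out = 153.85 + (+86) = 239.85.
T_out = 10⁶/239.85 = 4169.3 K → 4170 K; t = 41.7.
G = 99.47·ln 41.7 − 161.1 = 99.47·3.7305 − 161.1 = 209.973.
Rounded: 210.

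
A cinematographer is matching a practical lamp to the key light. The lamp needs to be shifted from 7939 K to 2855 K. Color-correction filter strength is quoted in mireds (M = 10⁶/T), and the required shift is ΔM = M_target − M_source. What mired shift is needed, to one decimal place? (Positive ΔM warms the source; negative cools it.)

M_source = 10⁶/7939 = 125.960; M_target = 10⁶/2855 = 350.263.
ΔM = 350.263 − 125.960 = 224.302 → +224.3 mireds, a warming shift.

+224.3 mireds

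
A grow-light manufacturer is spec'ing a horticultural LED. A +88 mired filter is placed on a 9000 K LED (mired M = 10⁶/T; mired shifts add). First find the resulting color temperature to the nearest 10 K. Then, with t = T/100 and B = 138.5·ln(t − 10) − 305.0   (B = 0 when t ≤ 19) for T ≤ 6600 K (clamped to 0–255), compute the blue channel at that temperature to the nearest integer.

207

M_in = 10⁶/9000 = 111.11; M_out = 111.11 + (+88) = 199.11.
T_out = 10⁶/199.11 = 5022.3 K → 5020 K; t = 50.2.
B = 138.5·ln(50.2 − 10) − 305.0 = 138.5·ln 40.2 − 305.0 = 138.5·3.6939 − 305.0 = 206.601.
Rounded: 207.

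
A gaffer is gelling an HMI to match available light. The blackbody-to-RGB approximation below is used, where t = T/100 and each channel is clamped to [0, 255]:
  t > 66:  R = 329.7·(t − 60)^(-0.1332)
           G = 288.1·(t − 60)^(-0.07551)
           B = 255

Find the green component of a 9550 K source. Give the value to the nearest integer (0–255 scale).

t = 9550/100 = 95.5; the t > 66 branch applies.
G = 288.1·(95.5 − 60)^(-0.07551) = 288.1·35.5^(-0.07551) = 288.1·0.76373 = 220.032.
Rounded: 220.

220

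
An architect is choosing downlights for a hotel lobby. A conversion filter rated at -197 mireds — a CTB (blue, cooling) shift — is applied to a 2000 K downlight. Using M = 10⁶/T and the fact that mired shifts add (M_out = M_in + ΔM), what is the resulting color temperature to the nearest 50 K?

3300 K

M_in = 10⁶/2000 = 500.00 mireds.
M_out = 500.00 + (-197) = 303.00 mireds.
T_out = 10⁶/303.00 = 3300.3 K → 3300 K.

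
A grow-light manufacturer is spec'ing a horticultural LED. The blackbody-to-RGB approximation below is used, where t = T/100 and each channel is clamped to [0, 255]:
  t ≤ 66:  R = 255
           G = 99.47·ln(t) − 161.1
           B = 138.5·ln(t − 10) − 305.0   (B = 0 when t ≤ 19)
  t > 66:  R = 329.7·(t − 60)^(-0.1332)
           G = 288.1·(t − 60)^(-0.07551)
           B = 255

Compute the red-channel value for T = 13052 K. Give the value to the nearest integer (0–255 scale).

t = 13052/100 = 130.52; the t > 66 branch applies.
R = 329.7·(130.52 − 60)^(-0.1332) = 329.7·70.52^(-0.1332) = 329.7·0.56729 = 187.035.
Rounded: 187.

187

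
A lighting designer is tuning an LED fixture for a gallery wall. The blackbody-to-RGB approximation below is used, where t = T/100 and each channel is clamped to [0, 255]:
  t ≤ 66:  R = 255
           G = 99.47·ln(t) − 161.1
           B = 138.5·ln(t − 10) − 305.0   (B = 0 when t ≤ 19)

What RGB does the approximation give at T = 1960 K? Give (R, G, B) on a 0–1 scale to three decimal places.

t = 1960/100 = 19.6; the t ≤ 66 branch applies.
R = 255 by definition for t ≤ 66.
G = 99.47·ln 19.6 − 161.1 = 99.47·2.9755 − 161.1 = 134.876.
B = 138.5·ln(19.6 − 10) − 305.0 = 138.5·ln 9.6 − 305.0 = 138.5·2.2618 − 305.0 = 8.254.
Dividing each by 255: (1.0000, 0.5289, 0.0324) → (1.000, 0.529, 0.032).

(1.000, 0.529, 0.032)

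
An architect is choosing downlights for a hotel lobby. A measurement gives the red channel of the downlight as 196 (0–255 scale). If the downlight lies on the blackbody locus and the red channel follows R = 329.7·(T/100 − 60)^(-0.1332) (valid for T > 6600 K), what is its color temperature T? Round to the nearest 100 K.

(t − 60)^(-0.1332) = 196/329.7 = 0.59448.
t − 60 = 0.59448^(1/-0.1332) = 0.59448^(-7.508) = 49.621, so t = 109.621.
T = 100·t = 10962 K → 11000 K to the nearest 100 K.

11000 K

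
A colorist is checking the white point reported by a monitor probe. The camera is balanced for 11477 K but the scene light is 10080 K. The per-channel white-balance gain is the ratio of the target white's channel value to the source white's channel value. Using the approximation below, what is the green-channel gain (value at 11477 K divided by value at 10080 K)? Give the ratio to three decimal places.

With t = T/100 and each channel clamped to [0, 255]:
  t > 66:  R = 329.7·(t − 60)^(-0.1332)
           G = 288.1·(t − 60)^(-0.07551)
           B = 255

At 10080 K (t = 100.8):
  G = 288.1·(100.8 − 60)^(-0.07551) = 288.1·40.8^(-0.07551) = 288.1·0.75575 = 217.732.
At 11477 K (t = 114.77):
  G = 288.1·(114.77 − 60)^(-0.07551) = 288.1·54.77^(-0.07551) = 288.1·0.73913 = 212.944.
Gain = 212.944 / 217.732 = 0.9780 → 0.978.

0.978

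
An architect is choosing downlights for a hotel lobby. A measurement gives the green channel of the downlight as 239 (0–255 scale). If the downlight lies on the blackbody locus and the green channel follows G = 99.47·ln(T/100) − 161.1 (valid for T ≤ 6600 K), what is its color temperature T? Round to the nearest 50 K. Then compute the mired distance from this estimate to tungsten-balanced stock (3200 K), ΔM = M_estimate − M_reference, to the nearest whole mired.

ln t = (239 + 161.1) / 99.47 = 4.0223.
t = e^4.0223 = 55.830.
T = 100·t = 5583 K → 5600 K to the nearest 50 K.
M_estimate = 10⁶/5600 = 178.57; M_reference = 10⁶/3200 = 312.50.
ΔM = 178.57 − 312.50 = -133.93 → -134 mireds.

-134 mireds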